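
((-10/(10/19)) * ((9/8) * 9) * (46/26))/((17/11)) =-389367/1768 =-220.23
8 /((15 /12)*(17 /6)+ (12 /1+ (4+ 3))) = 192 /541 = 0.35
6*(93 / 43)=558 / 43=12.98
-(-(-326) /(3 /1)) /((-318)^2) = -163 /151686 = -0.00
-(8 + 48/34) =-160/17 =-9.41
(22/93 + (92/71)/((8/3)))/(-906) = -9541/11964636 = -0.00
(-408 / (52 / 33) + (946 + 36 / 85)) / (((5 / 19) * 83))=14434072 / 458575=31.48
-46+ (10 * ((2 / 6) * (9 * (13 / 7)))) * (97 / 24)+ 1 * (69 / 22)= 56153 / 308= 182.31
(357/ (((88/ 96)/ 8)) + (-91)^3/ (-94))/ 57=11510849/ 58938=195.30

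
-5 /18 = -0.28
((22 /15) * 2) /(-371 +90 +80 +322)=4 /165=0.02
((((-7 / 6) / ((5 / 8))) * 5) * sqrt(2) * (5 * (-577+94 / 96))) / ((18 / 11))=10644865 * sqrt(2) / 648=23231.66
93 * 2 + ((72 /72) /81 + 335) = 42202 /81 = 521.01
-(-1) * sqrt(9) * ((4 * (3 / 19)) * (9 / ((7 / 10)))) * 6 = 19440 / 133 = 146.17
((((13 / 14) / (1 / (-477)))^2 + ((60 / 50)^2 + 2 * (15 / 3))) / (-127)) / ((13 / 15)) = -1782.53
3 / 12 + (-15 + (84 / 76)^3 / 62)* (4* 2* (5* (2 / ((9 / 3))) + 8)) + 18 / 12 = -1356.28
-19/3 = -6.33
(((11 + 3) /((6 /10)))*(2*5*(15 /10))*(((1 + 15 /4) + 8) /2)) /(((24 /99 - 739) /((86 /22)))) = -1151325 /97516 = -11.81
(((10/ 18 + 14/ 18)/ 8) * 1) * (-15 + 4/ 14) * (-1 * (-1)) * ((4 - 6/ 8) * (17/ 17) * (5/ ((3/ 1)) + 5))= -6695/ 126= -53.13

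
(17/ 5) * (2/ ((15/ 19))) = 646/ 75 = 8.61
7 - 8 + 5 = 4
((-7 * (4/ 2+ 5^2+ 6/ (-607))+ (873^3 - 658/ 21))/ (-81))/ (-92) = 302895305114/ 3392523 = 89283.20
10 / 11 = 0.91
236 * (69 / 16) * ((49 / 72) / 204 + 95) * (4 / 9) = 1893570013 / 44064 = 42973.18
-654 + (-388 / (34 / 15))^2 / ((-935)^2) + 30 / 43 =-283884338640 / 434559763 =-653.27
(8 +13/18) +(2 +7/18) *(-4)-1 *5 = -35/6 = -5.83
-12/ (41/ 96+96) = -1152/ 9257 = -0.12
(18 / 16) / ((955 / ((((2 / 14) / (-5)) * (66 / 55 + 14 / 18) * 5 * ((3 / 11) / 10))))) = -267 / 29414000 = -0.00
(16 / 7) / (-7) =-16 / 49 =-0.33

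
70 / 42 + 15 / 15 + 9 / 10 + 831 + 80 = 27437 / 30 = 914.57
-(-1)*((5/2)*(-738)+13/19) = -35042/19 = -1844.32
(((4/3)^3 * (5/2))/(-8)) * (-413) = 8260/27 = 305.93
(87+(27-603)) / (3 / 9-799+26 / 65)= 7335 / 11974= 0.61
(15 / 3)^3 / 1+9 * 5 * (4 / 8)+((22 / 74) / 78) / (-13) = 2766947 / 18759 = 147.50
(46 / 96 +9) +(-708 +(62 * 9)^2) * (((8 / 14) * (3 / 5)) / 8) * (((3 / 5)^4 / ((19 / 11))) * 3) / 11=281.92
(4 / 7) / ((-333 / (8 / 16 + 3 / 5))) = -22 / 11655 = -0.00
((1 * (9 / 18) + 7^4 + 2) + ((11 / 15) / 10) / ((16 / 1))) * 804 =386483537 / 200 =1932417.68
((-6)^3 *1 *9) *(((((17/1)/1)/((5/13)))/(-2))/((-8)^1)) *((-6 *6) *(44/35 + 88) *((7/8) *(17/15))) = 2139044193/125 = 17112353.54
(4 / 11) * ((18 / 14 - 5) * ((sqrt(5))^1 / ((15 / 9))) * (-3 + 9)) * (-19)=35568 * sqrt(5) / 385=206.58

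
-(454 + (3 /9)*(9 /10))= -4543 /10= -454.30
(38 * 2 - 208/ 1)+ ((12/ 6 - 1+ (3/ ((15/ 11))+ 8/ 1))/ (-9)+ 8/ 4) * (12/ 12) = -5906/ 45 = -131.24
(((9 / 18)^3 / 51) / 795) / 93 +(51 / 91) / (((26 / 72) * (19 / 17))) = 1.39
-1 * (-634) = 634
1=1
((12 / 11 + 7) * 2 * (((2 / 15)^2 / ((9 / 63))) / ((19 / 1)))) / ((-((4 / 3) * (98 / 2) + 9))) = -4984 / 3495525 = -0.00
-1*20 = -20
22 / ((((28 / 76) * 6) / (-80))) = -16720 / 21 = -796.19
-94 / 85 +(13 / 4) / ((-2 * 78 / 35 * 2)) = -11999 / 8160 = -1.47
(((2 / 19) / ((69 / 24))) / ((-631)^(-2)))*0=0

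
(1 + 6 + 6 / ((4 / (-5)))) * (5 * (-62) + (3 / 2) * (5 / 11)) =6805 / 44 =154.66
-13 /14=-0.93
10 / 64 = 5 / 32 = 0.16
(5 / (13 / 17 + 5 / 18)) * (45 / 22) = 34425 / 3509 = 9.81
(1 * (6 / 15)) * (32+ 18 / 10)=338 / 25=13.52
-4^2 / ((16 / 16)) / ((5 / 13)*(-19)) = 208 / 95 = 2.19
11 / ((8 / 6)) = 33 / 4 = 8.25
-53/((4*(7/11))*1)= -583/28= -20.82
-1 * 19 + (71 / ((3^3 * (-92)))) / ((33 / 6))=-259649 / 13662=-19.01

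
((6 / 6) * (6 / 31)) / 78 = 1 / 403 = 0.00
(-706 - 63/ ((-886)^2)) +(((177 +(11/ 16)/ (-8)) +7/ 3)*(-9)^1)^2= 8365661541156257/ 3215343616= 2601793.94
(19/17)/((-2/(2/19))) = -1/17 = -0.06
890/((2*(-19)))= -445/19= -23.42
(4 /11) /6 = 2 /33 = 0.06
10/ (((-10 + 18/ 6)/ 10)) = -100/ 7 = -14.29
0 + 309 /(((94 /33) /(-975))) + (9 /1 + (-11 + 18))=-105750.76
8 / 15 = 0.53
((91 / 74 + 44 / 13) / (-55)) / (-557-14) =4439 / 30211610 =0.00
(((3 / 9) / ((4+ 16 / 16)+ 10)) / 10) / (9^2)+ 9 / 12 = 0.75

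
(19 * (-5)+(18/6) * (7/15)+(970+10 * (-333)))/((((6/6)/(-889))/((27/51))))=98156268/85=1154779.62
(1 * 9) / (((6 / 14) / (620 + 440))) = 22260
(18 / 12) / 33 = 1 / 22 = 0.05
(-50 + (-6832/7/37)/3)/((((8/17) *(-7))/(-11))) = -196.33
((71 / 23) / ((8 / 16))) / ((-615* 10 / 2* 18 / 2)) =-0.00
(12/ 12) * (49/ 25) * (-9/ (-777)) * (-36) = -756/ 925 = -0.82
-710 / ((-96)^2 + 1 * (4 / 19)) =-6745 / 87554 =-0.08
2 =2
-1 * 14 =-14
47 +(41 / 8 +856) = 7265 / 8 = 908.12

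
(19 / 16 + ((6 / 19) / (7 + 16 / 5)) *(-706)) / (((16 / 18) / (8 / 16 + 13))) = -25957989 / 82688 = -313.93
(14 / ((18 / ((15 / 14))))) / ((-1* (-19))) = 5 / 114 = 0.04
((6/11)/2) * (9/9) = 3/11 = 0.27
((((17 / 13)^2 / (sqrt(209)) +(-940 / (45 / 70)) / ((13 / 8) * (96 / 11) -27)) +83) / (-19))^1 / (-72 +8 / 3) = 0.15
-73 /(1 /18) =-1314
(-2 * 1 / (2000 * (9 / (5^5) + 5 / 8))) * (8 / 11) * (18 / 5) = -720 / 172667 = -0.00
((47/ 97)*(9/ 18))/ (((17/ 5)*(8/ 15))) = 3525/ 26384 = 0.13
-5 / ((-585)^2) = -1 / 68445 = -0.00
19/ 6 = 3.17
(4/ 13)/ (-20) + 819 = 53234/ 65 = 818.98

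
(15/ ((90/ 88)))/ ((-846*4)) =-11/ 2538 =-0.00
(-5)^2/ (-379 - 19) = -25/ 398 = -0.06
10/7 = 1.43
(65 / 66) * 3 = 65 / 22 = 2.95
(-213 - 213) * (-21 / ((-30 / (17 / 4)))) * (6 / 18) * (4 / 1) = -8449 / 5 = -1689.80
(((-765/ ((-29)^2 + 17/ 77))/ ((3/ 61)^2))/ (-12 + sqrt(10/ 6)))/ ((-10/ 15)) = -1539945/ 32387 - 171105* sqrt(15)/ 129548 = -52.66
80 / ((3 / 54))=1440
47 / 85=0.55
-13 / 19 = -0.68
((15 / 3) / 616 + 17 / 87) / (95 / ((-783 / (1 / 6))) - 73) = -294489 / 105659092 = -0.00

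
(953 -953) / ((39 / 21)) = 0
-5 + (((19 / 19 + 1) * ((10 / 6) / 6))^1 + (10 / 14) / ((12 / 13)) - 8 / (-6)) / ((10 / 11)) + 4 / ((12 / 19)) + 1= 13261 / 2520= 5.26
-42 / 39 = -14 / 13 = -1.08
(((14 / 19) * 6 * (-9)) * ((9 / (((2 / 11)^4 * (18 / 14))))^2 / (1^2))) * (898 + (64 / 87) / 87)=-1466041338656.45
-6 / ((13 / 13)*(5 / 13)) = -78 / 5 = -15.60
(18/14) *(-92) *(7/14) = -414/7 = -59.14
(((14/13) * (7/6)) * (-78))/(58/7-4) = -343/15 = -22.87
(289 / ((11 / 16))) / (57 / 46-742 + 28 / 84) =-638112 / 1123969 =-0.57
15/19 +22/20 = 359/190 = 1.89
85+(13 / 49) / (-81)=337352 / 3969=85.00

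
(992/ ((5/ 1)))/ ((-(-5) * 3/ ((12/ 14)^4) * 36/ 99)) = 1178496/ 60025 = 19.63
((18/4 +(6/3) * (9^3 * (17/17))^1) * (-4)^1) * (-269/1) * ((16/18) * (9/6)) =2098200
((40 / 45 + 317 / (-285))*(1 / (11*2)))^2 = 36481 / 353816100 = 0.00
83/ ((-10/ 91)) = -7553/ 10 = -755.30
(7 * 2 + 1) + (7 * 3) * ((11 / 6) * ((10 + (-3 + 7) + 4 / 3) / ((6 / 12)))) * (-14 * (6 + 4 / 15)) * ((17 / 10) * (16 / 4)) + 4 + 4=-158478073 / 225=-704346.99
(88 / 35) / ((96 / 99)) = 2.59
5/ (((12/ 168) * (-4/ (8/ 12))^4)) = 35/ 648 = 0.05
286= 286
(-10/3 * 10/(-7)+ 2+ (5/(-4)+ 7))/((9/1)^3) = 1051/61236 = 0.02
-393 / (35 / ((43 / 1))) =-16899 / 35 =-482.83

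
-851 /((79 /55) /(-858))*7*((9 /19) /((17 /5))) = 12649987350 /25517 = 495747.44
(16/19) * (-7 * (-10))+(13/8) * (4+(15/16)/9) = 478739/7296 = 65.62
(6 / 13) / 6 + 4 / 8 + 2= 67 / 26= 2.58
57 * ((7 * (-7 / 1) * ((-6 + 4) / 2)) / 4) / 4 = 2793 / 16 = 174.56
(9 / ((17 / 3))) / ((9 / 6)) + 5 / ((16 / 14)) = 739 / 136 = 5.43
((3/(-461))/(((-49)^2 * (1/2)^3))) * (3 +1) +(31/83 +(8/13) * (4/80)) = 0.40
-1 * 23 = -23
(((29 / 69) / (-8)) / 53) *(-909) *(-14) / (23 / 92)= -61509 / 1219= -50.46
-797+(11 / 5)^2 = -19804 / 25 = -792.16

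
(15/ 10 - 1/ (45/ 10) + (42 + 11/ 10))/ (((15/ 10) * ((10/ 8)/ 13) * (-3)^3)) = -207688/ 18225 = -11.40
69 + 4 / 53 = 3661 / 53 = 69.08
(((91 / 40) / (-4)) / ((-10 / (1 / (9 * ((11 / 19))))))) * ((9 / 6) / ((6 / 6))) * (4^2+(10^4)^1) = 541177 / 3300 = 163.99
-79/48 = -1.65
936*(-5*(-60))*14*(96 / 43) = 377395200 / 43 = 8776632.56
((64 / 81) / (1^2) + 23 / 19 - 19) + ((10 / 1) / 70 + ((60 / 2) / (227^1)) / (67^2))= -185045526595 / 10977719319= -16.86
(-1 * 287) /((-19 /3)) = 861 /19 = 45.32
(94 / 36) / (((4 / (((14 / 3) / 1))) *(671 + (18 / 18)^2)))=47 / 10368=0.00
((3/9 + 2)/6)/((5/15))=7/6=1.17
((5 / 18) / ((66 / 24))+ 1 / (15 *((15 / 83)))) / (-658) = -1163 / 1628550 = -0.00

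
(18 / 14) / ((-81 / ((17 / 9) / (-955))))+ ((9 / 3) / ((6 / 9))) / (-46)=-4871801 / 49816620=-0.10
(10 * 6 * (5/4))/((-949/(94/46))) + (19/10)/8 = 132713/1746160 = 0.08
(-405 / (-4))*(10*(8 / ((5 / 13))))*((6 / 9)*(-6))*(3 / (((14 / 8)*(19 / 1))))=-1010880 / 133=-7600.60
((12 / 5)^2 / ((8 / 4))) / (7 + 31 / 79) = 711 / 1825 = 0.39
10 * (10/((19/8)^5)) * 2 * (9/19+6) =806092800/47045881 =17.13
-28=-28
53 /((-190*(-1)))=53 /190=0.28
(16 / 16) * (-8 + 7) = -1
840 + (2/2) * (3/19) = 15963/19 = 840.16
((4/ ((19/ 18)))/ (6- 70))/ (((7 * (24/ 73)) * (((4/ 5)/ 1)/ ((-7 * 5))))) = 5475/ 4864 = 1.13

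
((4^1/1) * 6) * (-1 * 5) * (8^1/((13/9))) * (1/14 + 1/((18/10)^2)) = -68960/273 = -252.60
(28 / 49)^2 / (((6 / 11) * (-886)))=-44 / 65121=-0.00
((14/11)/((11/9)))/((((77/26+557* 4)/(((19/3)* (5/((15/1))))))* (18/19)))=65702/63167445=0.00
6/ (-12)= -1/ 2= -0.50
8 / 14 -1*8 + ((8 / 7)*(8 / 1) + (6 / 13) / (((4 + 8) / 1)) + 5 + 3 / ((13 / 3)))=1355 / 182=7.45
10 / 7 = 1.43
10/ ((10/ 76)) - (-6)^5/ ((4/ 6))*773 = 9016348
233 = 233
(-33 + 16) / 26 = -17 / 26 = -0.65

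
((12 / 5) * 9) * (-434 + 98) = -36288 / 5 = -7257.60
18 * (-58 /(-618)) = 174 /103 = 1.69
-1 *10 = -10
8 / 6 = 4 / 3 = 1.33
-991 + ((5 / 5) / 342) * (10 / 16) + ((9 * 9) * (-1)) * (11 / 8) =-3016093 / 2736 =-1102.37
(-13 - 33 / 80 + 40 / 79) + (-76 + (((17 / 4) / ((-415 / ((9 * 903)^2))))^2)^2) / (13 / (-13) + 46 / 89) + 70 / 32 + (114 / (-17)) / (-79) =-189978206269754242318591044352268392547527 / 438507292708640000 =-433238419129285925276731.50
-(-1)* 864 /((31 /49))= 42336 /31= 1365.68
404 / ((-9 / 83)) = -33532 / 9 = -3725.78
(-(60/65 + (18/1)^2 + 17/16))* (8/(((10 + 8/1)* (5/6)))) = -13561/78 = -173.86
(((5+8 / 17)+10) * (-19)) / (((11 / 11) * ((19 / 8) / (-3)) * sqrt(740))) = 3156 * sqrt(185) / 3145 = 13.65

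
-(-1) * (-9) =-9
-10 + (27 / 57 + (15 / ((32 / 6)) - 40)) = -14201 / 304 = -46.71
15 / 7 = 2.14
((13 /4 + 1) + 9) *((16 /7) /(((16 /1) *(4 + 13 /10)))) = 5 /14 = 0.36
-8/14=-4/7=-0.57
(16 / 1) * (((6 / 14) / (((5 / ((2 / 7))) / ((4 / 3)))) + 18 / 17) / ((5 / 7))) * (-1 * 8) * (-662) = 385209856 / 2975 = 129482.30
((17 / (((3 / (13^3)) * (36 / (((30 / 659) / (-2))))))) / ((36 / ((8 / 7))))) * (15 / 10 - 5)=186745 / 213516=0.87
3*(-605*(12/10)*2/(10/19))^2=570823308/25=22832932.32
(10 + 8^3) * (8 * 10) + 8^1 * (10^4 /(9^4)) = 274067360 /6561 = 41772.19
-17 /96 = -0.18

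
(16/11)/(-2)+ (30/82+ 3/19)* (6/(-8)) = -9598/8569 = -1.12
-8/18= -4/9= -0.44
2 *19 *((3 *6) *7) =4788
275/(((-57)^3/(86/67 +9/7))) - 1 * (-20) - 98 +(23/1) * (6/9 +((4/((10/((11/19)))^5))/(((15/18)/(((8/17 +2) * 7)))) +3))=105453111600167759/16657259619656250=6.33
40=40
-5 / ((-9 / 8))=40 / 9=4.44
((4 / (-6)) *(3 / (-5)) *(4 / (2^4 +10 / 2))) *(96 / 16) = 16 / 35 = 0.46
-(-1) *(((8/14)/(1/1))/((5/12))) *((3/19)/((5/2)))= 288/3325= 0.09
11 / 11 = 1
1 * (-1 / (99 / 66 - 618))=2 / 1233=0.00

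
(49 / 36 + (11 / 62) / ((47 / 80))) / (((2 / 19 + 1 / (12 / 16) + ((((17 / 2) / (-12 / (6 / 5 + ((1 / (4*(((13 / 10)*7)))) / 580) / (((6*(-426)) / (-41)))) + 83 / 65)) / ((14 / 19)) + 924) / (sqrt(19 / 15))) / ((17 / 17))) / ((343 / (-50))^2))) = -26404720412292276478772021223700003574 / 157620183788317219970789824051231893849375 + 1188441125496778784487281522900126877637*sqrt(285) / 210160245051089626627719765401642525132500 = 0.10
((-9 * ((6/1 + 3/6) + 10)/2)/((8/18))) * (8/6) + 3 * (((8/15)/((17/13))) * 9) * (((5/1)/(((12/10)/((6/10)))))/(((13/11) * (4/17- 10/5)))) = -4719/20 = -235.95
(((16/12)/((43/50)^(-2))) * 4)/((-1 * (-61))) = 7396/114375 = 0.06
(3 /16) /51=1 /272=0.00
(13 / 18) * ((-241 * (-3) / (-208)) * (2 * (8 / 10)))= -241 / 60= -4.02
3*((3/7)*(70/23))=90/23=3.91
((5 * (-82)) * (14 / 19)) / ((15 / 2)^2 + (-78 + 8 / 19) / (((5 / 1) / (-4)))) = -114800 / 44959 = -2.55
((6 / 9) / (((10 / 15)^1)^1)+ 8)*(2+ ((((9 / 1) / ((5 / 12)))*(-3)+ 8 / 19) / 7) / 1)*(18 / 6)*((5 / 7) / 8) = -64611 / 3724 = -17.35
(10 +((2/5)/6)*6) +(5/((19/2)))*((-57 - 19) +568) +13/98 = 2508859/9310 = 269.48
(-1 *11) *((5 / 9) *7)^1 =-385 / 9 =-42.78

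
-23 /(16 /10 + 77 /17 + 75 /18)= -11730 /5251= -2.23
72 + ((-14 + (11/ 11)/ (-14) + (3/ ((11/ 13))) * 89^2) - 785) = 4212897/ 154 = 27356.47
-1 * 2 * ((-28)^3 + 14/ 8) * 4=175602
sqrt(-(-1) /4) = 1 /2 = 0.50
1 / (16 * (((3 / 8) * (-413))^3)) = -0.00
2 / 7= 0.29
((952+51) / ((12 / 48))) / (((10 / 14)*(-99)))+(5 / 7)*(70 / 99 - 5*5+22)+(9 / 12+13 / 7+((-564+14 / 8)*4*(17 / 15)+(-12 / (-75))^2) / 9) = -1761799591 / 5197500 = -338.97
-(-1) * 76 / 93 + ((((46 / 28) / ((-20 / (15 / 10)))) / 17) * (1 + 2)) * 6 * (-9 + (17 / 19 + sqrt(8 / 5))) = 1126243 / 600780 - 621 * sqrt(10) / 11900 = 1.71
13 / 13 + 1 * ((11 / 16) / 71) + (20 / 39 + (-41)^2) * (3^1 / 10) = 37323427 / 73840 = 505.46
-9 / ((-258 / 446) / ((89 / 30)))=19847 / 430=46.16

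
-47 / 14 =-3.36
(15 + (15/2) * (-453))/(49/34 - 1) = -7667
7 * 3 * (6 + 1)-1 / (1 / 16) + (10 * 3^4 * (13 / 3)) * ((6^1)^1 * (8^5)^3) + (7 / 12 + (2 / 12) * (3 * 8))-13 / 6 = 8891794514289624641 / 12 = 740982876190802053.42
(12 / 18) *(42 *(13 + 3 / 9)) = 1120 / 3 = 373.33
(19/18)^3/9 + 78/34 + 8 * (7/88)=30046057/9815256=3.06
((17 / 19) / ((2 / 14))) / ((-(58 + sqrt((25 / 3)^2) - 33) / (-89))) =31773 / 1900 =16.72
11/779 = 0.01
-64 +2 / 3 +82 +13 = 95 / 3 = 31.67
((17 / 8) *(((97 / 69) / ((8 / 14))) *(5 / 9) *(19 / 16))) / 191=0.02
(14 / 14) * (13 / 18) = 13 / 18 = 0.72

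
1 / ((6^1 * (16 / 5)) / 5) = 0.26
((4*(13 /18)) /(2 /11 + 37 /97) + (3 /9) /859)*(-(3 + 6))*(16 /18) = -190657448 /4646331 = -41.03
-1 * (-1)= 1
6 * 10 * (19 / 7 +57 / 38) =1770 / 7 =252.86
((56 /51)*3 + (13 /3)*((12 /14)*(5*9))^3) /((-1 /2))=-2900000416 /5831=-497341.87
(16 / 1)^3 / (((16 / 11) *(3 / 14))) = 39424 / 3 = 13141.33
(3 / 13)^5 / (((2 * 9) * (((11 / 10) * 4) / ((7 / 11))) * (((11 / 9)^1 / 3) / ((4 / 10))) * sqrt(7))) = 729 * sqrt(7) / 988381966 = 0.00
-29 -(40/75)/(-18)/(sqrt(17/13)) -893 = -921.97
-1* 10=-10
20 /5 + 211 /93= 583 /93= 6.27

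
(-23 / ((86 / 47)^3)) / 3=-2387929 / 1908168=-1.25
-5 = -5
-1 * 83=-83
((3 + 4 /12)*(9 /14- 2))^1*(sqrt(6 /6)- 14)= 1235 /21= 58.81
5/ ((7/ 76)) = 380/ 7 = 54.29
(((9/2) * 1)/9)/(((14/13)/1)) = 13/28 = 0.46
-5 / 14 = -0.36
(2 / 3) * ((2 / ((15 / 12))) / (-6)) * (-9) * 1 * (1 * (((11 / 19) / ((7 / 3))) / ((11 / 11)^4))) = 264 / 665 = 0.40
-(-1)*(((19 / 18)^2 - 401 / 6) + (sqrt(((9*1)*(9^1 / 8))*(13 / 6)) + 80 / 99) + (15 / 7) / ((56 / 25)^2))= -1261257259 / 19559232 + 3*sqrt(39) / 4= -59.80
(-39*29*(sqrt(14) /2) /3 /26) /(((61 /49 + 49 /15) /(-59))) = 1257585*sqrt(14) /13264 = 354.75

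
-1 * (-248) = 248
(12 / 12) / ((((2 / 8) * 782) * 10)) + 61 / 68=7019 / 7820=0.90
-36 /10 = -18 /5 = -3.60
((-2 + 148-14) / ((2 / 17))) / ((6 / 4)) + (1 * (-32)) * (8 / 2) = 620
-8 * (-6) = 48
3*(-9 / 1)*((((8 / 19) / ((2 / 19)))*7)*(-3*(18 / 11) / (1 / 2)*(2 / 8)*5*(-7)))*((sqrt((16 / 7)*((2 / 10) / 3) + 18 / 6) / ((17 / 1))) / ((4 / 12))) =-20412*sqrt(34755) / 187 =-20349.45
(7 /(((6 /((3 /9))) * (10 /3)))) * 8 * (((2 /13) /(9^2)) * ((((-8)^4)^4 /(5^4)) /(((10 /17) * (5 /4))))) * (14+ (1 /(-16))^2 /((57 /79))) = 213918105977680297984 /14067421875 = 15206631881.70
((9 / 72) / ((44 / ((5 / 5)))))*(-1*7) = -7 / 352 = -0.02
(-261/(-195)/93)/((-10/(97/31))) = -2813/624650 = -0.00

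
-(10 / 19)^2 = -0.28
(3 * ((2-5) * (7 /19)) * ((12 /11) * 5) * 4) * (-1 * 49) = 740880 /209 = 3544.88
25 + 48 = 73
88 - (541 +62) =-515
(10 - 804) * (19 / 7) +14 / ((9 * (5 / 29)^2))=-3311932 / 1575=-2102.81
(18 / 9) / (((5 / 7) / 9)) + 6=156 / 5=31.20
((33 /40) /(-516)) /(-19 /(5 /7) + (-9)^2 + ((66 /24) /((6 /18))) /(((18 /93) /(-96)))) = 11 /27778688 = 0.00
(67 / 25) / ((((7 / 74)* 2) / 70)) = 4958 / 5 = 991.60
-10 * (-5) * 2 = 100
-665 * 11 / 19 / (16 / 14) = -2695 / 8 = -336.88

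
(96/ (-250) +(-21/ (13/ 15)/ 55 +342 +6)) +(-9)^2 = 7653636/ 17875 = 428.18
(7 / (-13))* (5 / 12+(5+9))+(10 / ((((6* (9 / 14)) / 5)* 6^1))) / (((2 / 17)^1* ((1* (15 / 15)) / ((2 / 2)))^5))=44653 / 4212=10.60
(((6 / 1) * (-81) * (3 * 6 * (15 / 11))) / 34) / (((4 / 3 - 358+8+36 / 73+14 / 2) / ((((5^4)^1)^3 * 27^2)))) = 2557300319824218750 / 13972079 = 183029334419.32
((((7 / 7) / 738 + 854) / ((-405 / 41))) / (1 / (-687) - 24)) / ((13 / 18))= 11102149 / 2226015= 4.99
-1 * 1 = -1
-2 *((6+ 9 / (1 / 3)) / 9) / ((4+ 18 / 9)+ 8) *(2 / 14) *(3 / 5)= -11 / 245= -0.04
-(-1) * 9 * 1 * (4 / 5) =36 / 5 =7.20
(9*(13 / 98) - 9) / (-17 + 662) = -51 / 4214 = -0.01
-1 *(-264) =264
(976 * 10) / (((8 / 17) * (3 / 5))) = 103700 / 3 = 34566.67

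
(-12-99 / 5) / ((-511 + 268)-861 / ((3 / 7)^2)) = 477 / 73960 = 0.01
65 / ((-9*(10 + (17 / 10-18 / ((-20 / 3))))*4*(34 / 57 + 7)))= -6175 / 374112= -0.02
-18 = -18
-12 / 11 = -1.09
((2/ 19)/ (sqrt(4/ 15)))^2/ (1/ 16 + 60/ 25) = 1200/ 71117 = 0.02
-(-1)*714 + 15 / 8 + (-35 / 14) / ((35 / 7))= 5723 / 8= 715.38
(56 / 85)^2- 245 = -244.57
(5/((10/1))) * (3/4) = 0.38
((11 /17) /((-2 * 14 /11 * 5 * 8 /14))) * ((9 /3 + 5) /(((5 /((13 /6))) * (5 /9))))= -0.56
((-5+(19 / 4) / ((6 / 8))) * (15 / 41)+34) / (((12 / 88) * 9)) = 31108 / 1107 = 28.10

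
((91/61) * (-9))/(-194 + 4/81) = 66339/958310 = 0.07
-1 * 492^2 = -242064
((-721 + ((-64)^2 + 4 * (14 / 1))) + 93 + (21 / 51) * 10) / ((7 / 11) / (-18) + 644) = 11875644 / 2167585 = 5.48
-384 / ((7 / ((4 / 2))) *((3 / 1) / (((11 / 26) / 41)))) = -1408 / 3731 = -0.38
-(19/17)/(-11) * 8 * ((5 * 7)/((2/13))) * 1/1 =34580/187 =184.92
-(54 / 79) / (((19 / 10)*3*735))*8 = -96 / 73549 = -0.00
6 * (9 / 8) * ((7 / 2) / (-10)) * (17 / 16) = -3213 / 1280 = -2.51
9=9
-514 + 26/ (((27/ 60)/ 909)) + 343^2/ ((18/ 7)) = 1759651/ 18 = 97758.39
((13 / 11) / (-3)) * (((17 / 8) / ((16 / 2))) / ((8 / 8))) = -0.10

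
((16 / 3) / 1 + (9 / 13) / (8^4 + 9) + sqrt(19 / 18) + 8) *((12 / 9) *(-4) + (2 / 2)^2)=-2134627 / 36945 - 13 *sqrt(38) / 18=-62.23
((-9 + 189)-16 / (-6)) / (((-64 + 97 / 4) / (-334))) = 732128 / 477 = 1534.86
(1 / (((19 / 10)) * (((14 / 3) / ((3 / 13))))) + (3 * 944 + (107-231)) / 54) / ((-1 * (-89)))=2342281 / 4154787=0.56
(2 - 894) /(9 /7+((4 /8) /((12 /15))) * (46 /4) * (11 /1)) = -99904 /8999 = -11.10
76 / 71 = 1.07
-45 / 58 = -0.78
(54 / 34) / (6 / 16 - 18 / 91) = 6552 / 731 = 8.96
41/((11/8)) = 328/11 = 29.82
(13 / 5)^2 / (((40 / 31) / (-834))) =-2184663 / 500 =-4369.33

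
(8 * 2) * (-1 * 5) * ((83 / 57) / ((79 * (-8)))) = 830 / 4503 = 0.18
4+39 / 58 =271 / 58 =4.67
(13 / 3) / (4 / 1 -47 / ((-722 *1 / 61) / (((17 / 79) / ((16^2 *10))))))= 146017280 / 134796429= 1.08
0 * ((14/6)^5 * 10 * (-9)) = 0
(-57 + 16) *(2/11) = -82/11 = -7.45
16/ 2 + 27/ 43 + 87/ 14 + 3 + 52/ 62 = 348623/ 18662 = 18.68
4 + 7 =11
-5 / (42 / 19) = -95 / 42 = -2.26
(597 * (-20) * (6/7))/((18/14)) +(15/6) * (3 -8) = -15945/2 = -7972.50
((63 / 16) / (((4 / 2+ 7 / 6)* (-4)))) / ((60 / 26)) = -819 / 6080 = -0.13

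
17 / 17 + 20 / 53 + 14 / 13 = 1691 / 689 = 2.45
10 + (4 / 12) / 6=10.06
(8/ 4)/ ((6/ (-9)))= -3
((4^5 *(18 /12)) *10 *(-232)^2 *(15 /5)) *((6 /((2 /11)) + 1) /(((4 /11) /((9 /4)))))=521774161920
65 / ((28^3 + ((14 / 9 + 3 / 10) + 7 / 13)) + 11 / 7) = 532350 / 179819357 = 0.00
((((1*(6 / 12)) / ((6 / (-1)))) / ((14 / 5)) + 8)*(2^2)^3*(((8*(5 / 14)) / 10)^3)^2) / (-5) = -0.06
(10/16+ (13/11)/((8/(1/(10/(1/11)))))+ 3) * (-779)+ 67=-26696677/9680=-2757.92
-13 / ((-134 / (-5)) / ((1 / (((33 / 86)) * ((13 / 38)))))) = -8170 / 2211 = -3.70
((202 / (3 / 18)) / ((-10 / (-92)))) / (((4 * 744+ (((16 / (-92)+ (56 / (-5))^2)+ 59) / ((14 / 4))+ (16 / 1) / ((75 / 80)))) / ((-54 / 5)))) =-727061832 / 18388499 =-39.54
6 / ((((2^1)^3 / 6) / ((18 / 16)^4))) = 59049 / 8192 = 7.21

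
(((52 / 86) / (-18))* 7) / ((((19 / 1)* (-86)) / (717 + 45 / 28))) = 4589 / 44376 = 0.10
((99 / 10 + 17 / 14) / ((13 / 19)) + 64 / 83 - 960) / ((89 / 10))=-71223654 / 672217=-105.95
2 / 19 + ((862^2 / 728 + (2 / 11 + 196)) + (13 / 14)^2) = 648525011 / 532532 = 1217.81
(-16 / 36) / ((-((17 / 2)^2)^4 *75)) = 1024 / 4708636272675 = 0.00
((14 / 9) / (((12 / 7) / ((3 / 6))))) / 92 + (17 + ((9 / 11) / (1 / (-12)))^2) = 136337785 / 1202256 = 113.40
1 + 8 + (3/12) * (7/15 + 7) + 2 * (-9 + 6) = 73/15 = 4.87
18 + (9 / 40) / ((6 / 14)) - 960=-37659 / 40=-941.48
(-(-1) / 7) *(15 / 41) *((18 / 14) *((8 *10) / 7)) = 10800 / 14063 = 0.77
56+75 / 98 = 5563 / 98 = 56.77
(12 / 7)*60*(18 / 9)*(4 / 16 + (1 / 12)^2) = 370 / 7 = 52.86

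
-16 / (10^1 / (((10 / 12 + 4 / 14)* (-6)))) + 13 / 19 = 7599 / 665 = 11.43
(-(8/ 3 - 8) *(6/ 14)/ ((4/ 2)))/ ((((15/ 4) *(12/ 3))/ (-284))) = -2272/ 105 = -21.64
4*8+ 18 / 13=434 / 13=33.38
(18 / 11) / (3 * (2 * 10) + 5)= 18 / 715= 0.03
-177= -177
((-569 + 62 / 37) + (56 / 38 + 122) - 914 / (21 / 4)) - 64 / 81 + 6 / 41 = -10109388743 / 16342641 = -618.59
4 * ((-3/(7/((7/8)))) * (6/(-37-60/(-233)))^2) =-2931606/73290721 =-0.04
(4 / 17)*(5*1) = 20 / 17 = 1.18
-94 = -94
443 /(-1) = -443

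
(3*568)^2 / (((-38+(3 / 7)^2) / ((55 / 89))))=-7825245120 / 164917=-47449.60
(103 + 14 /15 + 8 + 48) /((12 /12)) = 159.93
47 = 47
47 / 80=0.59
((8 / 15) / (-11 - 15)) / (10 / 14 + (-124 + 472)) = -28 / 475995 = -0.00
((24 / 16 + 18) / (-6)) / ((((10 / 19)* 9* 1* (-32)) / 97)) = 23959 / 11520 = 2.08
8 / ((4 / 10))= 20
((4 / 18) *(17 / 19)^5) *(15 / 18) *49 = 347864965 / 66854673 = 5.20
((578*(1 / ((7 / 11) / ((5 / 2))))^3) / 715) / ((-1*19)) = -874225 / 338884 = -2.58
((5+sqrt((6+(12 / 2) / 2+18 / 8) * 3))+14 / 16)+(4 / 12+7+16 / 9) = 3 * sqrt(15) / 2+1079 / 72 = 20.80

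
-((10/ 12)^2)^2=-625/ 1296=-0.48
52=52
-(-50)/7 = 50/7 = 7.14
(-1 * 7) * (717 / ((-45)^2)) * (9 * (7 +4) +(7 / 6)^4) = -43733893 / 174960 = -249.97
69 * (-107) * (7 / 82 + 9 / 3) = -1867899 / 82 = -22779.26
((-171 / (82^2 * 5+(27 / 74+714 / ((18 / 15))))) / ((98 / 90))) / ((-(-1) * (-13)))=189810 / 537614623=0.00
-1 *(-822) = 822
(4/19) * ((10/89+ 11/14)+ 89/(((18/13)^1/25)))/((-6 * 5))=-18030346/1597995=-11.28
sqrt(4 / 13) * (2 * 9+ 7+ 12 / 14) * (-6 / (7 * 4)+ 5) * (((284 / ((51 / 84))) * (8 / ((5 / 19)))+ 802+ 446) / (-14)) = -7972192784 * sqrt(13) / 379015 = -75839.08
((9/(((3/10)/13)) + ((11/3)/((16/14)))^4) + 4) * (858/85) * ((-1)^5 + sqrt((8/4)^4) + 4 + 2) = 4743961651/104448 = 45419.36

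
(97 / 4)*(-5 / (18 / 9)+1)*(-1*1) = 291 / 8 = 36.38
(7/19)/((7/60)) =3.16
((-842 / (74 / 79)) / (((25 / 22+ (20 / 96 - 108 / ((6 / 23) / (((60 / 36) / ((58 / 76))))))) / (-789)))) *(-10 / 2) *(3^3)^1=5424402147912 / 51147209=106054.70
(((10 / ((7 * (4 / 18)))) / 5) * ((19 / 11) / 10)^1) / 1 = 171 / 770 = 0.22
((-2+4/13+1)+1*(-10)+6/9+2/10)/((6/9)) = -14.74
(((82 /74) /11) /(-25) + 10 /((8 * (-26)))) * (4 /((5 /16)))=-441112 /661375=-0.67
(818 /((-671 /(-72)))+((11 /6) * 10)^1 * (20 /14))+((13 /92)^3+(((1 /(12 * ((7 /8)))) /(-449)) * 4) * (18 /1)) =80199864898529 /703807025856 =113.95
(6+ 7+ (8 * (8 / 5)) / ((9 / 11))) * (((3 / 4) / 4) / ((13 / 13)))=1289 / 240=5.37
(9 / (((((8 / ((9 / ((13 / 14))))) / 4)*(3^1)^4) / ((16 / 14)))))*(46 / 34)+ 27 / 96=7877 / 7072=1.11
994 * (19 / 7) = 2698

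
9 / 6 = 3 / 2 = 1.50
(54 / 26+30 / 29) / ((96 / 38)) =7429 / 6032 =1.23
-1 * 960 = -960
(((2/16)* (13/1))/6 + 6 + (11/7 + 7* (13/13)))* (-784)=-34909/3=-11636.33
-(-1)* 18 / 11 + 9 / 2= 6.14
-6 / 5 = -1.20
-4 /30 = -2 /15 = -0.13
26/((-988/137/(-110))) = 7535/19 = 396.58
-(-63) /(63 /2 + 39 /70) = 735 /374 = 1.97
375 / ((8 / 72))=3375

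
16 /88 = 2 /11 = 0.18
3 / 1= 3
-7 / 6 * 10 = -35 / 3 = -11.67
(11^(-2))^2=1 / 14641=0.00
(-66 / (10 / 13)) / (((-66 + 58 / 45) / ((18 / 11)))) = 2.17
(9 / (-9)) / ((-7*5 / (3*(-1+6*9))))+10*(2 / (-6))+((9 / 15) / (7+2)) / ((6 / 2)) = 388 / 315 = 1.23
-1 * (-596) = 596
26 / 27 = 0.96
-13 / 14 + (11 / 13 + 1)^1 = 167 / 182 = 0.92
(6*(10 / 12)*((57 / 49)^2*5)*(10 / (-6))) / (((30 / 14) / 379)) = -3420475 / 343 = -9972.23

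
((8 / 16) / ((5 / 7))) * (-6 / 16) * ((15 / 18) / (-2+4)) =-7 / 64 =-0.11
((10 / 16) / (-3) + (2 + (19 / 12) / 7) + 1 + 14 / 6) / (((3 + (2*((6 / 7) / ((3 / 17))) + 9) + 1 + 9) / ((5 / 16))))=4495 / 85248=0.05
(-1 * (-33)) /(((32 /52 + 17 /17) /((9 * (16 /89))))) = 33.05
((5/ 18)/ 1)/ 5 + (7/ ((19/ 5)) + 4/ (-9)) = 497/ 342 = 1.45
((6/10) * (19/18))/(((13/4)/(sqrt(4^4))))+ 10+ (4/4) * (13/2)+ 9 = 11161/390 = 28.62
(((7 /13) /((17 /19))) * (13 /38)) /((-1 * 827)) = -7 /28118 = -0.00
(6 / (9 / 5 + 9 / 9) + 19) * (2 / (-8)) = -37 / 7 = -5.29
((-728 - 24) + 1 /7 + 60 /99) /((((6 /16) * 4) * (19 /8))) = -2776624 /13167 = -210.88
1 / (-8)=-1 / 8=-0.12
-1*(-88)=88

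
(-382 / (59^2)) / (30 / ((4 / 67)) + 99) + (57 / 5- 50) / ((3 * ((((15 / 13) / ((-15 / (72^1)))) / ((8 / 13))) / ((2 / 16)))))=269129993 / 1507551480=0.18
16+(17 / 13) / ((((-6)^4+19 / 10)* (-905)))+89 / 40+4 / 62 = 692607251413 / 37869087880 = 18.29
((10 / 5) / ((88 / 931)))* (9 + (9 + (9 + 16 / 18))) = 590.10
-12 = -12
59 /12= 4.92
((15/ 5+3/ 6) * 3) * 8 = 84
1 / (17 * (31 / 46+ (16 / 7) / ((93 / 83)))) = 29946 / 1381573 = 0.02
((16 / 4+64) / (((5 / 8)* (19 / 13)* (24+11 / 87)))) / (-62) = -307632 / 6181555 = -0.05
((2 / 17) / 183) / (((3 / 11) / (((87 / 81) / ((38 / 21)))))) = 0.00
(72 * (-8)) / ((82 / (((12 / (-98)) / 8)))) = 216 / 2009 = 0.11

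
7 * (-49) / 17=-343 / 17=-20.18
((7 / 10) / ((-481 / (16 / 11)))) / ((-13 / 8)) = 448 / 343915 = 0.00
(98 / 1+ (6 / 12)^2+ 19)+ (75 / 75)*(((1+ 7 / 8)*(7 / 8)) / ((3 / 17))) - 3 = 123.55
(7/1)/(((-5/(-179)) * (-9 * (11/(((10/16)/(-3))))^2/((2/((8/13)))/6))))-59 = -888287269/15054336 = -59.01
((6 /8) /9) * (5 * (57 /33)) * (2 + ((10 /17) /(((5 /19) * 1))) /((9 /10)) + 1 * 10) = 52630 /5049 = 10.42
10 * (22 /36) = 55 /9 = 6.11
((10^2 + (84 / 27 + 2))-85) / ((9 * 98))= 181 / 7938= 0.02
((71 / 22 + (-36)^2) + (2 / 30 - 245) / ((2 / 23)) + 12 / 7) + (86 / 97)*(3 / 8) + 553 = -431316511 / 448140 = -962.46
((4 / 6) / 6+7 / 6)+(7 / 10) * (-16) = -893 / 90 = -9.92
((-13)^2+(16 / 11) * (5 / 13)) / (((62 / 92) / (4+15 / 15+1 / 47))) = 263225432 / 208351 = 1263.37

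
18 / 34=9 / 17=0.53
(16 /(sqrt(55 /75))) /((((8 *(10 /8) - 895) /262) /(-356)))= 1492352 *sqrt(165) /9735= 1969.14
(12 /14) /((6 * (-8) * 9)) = -1 /504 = -0.00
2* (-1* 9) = -18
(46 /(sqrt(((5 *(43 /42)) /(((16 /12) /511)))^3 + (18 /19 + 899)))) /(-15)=-736 *sqrt(310154938004766) /367288742374065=-0.00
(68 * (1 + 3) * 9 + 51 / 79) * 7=1354101 / 79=17140.52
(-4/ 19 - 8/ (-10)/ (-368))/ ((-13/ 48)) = 1716/ 2185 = 0.79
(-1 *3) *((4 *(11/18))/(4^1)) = -11/6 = -1.83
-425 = -425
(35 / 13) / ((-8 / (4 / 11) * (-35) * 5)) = 1 / 1430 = 0.00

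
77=77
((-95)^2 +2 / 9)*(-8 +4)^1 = -324908 / 9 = -36100.89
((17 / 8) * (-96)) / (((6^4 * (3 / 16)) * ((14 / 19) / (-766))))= 494836 / 567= 872.73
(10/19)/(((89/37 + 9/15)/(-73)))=-67525/5282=-12.78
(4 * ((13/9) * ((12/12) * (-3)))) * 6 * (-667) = 69368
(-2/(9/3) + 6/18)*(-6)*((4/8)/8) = 1/8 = 0.12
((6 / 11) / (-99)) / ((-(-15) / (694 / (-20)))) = 347 / 27225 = 0.01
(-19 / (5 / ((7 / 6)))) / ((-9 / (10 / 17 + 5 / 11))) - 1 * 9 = -8.49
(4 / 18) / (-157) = -2 / 1413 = -0.00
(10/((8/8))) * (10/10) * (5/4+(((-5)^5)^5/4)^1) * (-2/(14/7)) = 745058059692382800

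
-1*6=-6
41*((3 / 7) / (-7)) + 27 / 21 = -60 / 49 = -1.22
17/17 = 1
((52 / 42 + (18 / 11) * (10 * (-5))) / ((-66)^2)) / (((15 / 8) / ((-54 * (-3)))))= -74456 / 46585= -1.60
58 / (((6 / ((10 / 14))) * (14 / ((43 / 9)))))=6235 / 2646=2.36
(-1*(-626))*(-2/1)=-1252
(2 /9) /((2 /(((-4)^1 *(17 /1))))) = -68 /9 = -7.56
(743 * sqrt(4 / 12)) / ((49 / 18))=4458 * sqrt(3) / 49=157.58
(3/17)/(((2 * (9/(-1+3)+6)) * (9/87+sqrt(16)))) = 29/14161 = 0.00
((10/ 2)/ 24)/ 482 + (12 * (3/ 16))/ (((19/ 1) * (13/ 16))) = 417683/ 2857296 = 0.15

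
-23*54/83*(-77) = 95634/83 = 1152.22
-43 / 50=-0.86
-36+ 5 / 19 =-679 / 19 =-35.74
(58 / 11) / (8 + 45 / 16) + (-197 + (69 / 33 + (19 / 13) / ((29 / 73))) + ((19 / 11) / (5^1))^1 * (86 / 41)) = -2540595711 / 13370305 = -190.02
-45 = -45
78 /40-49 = -47.05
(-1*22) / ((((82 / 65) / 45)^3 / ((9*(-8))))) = 4954990218750 / 68921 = 71893765.60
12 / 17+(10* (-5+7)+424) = 7560 / 17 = 444.71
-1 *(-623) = 623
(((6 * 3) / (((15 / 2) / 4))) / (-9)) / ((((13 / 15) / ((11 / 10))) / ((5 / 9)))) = -88 / 117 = -0.75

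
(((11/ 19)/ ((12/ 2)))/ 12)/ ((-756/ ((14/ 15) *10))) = -11/ 110808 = -0.00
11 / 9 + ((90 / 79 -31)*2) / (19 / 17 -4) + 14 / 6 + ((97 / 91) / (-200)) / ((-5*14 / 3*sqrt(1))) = 21989082901 / 905814000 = 24.28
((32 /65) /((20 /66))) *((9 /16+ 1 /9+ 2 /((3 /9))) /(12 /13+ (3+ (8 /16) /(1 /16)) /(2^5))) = 10912 /1275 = 8.56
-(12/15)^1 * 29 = -116/5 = -23.20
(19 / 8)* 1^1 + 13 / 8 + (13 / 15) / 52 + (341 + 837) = 70921 / 60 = 1182.02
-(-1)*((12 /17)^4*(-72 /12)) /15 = -41472 /417605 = -0.10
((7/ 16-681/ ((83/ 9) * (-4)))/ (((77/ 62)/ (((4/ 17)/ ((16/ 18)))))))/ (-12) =-2334021/ 6953408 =-0.34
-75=-75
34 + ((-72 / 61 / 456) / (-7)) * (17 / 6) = 551701 / 16226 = 34.00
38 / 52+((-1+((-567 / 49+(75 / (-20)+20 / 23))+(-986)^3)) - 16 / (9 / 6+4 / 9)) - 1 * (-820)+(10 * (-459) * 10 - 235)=-5732610951819 / 5980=-958630593.95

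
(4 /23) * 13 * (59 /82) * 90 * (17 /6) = 391170 /943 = 414.81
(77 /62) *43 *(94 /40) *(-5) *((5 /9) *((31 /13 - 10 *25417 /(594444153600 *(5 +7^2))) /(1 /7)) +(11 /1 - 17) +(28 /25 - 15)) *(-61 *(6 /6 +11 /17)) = -120316402288692994667003 /179932084691673600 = -668676.75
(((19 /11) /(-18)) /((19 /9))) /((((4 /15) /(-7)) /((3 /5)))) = 63 /88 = 0.72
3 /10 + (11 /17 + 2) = 501 /170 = 2.95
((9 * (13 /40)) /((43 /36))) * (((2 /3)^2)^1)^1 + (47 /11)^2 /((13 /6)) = 3217692 /338195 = 9.51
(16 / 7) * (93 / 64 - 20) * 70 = -5935 / 2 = -2967.50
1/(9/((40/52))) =10/117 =0.09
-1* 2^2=-4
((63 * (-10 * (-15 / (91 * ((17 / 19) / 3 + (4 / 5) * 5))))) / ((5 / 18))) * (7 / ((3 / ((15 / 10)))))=27702 / 91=304.42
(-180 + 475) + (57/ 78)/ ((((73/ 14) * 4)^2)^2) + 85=4489193982899/ 11813668256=380.00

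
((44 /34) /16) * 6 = 33 /68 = 0.49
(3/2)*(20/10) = 3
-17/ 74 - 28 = -2089/ 74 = -28.23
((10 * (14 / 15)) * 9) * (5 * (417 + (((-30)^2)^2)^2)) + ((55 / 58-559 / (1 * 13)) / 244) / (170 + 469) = 276882493279979270609 / 1004792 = 275562000175140.00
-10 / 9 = -1.11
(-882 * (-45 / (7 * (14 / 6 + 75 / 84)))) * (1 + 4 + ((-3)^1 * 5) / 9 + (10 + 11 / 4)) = 7660170 / 271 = 28266.31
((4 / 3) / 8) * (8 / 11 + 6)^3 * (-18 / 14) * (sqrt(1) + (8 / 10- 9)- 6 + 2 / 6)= 39104116 / 46585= 839.41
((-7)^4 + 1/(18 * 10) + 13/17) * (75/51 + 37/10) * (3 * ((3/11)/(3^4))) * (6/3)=2153379181/8583300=250.88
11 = 11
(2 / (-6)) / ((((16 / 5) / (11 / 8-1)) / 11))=-55 / 128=-0.43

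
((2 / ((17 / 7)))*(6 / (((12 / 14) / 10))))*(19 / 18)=9310 / 153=60.85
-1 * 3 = -3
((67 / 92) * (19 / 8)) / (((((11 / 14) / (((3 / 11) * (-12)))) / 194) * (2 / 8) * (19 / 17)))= -13920858 / 2783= -5002.10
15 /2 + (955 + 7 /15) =28889 /30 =962.97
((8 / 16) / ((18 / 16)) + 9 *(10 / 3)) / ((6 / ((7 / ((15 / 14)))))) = 13426 / 405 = 33.15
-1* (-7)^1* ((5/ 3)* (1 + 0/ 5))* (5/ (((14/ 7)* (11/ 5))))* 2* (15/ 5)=875/ 11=79.55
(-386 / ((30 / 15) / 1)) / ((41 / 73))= -14089 / 41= -343.63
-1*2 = -2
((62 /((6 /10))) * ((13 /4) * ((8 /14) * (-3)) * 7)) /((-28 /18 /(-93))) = -1686555 /7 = -240936.43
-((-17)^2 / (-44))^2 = -83521 / 1936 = -43.14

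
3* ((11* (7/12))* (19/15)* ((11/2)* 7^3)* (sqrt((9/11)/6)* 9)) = 1505427* sqrt(66)/80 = 152876.83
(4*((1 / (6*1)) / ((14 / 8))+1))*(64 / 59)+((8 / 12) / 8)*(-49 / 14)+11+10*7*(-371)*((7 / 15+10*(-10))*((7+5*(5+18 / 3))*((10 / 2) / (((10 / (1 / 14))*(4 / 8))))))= 113466074989 / 9912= 11447344.13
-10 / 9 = -1.11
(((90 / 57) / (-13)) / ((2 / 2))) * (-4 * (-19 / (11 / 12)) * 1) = -1440 / 143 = -10.07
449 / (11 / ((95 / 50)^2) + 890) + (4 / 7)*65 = 84956023 / 2256730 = 37.65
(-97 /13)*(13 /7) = -97 /7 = -13.86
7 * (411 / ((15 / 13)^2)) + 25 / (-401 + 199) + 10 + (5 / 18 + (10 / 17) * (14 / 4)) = 839545846 / 386325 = 2173.16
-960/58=-480/29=-16.55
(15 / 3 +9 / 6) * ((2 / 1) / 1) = 13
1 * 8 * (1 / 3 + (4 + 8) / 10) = 12.27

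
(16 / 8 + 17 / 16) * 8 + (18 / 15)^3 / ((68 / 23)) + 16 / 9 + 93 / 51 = 28.69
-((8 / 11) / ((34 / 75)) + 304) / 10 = -28574 / 935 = -30.56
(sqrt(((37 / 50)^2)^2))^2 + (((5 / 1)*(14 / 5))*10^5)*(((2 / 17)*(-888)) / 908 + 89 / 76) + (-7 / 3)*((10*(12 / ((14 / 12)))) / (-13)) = 8807404580399662853 / 5957331250000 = 1478414.45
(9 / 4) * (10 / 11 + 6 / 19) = 576 / 209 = 2.76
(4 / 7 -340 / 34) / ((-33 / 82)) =164 / 7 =23.43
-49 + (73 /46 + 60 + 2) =671 /46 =14.59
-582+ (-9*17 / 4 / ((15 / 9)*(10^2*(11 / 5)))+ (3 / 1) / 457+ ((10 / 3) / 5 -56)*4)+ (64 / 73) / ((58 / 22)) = -10256042838013 / 12770590800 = -803.10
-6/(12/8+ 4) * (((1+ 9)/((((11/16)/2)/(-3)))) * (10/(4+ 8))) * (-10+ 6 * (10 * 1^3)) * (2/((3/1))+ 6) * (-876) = -2803200000/121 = -23166942.15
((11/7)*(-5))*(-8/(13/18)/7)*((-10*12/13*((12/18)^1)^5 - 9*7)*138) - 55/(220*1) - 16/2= -10949688299/99372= -110188.87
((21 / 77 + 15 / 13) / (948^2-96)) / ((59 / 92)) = 391 / 157949077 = 0.00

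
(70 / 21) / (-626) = -5 / 939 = -0.01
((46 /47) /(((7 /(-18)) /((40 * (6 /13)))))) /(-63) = 22080 /29939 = 0.74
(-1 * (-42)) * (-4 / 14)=-12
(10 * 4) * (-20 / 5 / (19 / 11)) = -1760 / 19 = -92.63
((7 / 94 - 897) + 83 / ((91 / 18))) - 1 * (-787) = -799867 / 8554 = -93.51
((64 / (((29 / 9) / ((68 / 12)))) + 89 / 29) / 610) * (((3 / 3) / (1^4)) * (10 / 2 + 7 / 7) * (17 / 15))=57001 / 44225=1.29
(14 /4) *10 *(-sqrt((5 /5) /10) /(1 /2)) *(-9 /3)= 21 *sqrt(10)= 66.41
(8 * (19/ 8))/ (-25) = -19/ 25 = -0.76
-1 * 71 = -71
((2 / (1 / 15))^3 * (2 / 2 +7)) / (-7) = -216000 / 7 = -30857.14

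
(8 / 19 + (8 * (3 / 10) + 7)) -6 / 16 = 7179 / 760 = 9.45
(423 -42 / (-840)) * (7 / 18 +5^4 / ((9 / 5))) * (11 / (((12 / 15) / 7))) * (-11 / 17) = -44840584019 / 4896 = -9158616.02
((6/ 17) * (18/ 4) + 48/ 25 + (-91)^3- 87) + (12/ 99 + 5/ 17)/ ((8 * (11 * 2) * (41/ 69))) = -1495551965577/ 1984400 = -753654.49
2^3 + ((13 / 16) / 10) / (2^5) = 40973 / 5120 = 8.00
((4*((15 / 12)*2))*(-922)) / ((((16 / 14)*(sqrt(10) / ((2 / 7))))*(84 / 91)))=-5993*sqrt(10) / 24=-789.65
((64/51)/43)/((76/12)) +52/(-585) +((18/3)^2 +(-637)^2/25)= 50833768289/3125025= 16266.68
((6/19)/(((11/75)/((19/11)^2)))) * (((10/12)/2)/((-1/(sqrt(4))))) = -7125/1331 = -5.35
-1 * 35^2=-1225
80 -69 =11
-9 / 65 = -0.14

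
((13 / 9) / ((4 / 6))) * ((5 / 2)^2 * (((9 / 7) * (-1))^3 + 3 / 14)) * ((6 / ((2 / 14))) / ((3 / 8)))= -2898.47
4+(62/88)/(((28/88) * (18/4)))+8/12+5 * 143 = 720.16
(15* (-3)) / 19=-45 / 19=-2.37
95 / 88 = 1.08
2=2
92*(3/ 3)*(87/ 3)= 2668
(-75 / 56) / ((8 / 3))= -225 / 448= -0.50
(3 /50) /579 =1 /9650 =0.00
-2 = -2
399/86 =4.64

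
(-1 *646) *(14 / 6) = -4522 / 3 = -1507.33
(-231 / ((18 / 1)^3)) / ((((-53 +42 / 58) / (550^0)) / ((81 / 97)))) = 2233 / 3529248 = 0.00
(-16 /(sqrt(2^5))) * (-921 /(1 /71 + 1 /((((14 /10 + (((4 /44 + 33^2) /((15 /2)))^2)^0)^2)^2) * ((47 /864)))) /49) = 147522096 * sqrt(2) /2229647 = 93.57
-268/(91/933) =-250044/91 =-2747.74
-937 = -937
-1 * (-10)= 10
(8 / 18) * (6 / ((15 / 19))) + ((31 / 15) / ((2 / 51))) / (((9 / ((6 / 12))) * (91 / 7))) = 8431 / 2340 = 3.60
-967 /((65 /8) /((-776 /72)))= 750392 /585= 1282.72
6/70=3/35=0.09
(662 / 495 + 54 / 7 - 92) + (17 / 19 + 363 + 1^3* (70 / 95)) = 18544616 / 65835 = 281.68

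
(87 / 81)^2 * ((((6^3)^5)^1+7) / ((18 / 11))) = 4349681292377333 / 13122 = 331480055812.93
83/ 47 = 1.77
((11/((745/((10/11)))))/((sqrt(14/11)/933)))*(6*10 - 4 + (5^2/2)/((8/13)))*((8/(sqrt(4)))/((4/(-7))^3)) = -55820457*sqrt(154)/38144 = -18160.49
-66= -66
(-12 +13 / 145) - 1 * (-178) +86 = 36553 / 145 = 252.09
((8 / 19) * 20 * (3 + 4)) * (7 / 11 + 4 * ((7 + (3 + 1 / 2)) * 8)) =4147360 / 209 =19843.83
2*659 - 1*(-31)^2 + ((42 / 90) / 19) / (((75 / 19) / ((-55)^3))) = -6104 / 9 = -678.22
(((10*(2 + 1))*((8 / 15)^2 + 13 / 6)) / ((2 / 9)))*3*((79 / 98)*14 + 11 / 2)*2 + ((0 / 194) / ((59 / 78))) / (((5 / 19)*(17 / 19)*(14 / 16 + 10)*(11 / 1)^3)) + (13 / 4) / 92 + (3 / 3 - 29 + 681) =87530915 / 2576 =33979.39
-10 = -10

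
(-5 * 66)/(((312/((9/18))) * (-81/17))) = 935/8424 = 0.11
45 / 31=1.45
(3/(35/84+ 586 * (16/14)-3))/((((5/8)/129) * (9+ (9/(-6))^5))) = 0.66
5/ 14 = 0.36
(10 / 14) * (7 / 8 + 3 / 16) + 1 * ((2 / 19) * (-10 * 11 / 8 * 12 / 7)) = -3665 / 2128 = -1.72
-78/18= -13/3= -4.33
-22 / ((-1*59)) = 22 / 59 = 0.37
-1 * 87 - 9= -96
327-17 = 310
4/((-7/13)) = -52/7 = -7.43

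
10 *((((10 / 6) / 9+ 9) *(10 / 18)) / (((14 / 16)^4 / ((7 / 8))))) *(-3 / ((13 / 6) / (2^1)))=-25395200 / 120393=-210.94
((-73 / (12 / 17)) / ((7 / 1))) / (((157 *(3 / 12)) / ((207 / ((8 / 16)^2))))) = -342516 / 1099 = -311.66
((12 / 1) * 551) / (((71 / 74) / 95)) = 46482360 / 71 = 654681.13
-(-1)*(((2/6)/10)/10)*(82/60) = 0.00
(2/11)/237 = 0.00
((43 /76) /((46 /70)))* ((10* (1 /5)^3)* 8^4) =616448 /2185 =282.13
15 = 15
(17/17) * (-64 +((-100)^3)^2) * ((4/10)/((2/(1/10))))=499999999968/25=19999999998.72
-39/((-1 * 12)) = 13/4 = 3.25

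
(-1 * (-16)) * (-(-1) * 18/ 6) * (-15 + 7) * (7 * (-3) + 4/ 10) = 39552/ 5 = 7910.40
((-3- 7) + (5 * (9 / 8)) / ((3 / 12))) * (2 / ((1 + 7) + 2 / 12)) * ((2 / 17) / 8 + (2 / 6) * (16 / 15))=5665 / 4998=1.13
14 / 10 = 7 / 5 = 1.40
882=882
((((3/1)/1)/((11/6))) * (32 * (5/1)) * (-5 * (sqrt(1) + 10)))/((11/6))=-86400/11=-7854.55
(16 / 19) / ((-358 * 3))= -8 / 10203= -0.00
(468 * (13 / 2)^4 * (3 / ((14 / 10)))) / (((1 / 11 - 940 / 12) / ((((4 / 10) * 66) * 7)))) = -10917128079 / 2582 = -4228167.34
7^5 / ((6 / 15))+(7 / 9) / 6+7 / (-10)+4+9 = 11348081 / 270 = 42029.93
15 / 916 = 0.02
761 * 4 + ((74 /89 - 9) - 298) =243667 /89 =2737.83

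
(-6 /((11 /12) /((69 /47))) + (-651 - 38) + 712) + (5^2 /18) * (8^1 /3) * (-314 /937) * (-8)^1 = 23.32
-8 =-8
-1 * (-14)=14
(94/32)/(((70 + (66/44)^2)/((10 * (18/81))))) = 0.09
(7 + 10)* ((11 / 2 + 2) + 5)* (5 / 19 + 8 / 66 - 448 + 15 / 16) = -1904456875 / 20064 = -94919.10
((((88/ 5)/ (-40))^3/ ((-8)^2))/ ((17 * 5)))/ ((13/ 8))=-1331/ 138125000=-0.00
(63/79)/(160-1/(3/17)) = 189/36577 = 0.01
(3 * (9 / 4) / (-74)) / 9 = -3 / 296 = -0.01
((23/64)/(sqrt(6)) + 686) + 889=23 * sqrt(6)/384 + 1575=1575.15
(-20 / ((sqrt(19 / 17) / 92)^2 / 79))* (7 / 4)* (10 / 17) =-234029600 / 19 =-12317347.37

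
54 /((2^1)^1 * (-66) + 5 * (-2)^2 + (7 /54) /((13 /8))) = -9477 /19642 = -0.48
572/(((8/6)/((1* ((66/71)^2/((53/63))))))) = 117729612/267173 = 440.65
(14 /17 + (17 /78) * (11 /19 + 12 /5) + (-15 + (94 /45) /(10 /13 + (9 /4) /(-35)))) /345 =-5122054687 /167276192850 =-0.03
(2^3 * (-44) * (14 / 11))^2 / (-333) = -200704 / 333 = -602.71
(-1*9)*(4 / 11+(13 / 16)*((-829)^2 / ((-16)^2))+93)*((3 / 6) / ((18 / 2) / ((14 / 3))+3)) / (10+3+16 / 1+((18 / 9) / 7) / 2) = -5021620695 / 70467584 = -71.26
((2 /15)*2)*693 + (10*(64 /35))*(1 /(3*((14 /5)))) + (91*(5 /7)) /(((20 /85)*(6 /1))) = 1370149 /5880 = 233.02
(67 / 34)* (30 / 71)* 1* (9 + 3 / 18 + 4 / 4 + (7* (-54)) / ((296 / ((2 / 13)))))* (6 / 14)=14458935 / 4063969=3.56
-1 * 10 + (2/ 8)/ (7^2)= -1959/ 196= -9.99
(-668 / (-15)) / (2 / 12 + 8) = 1336 / 245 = 5.45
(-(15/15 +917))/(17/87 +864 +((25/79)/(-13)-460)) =-41011191/18056140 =-2.27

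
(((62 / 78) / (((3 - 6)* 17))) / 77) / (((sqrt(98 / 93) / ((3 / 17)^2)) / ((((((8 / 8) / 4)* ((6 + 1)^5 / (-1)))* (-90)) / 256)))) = -0.01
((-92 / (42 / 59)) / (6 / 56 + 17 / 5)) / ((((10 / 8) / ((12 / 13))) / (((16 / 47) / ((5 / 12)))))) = -33349632 / 1500005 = -22.23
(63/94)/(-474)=-21/14852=-0.00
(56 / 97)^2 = 3136 / 9409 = 0.33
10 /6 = 5 /3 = 1.67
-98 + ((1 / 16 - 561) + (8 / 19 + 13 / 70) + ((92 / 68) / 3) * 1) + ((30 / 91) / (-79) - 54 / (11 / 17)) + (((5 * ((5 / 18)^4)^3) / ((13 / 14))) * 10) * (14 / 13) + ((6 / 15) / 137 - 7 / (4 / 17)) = -25361810176243201590660841043 / 32891046304926770247006720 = -771.09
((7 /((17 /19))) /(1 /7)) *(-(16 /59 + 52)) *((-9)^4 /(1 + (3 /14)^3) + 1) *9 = -465294098345580 /2779313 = -167413349.39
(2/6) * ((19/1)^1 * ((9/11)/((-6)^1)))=-19/22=-0.86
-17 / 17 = -1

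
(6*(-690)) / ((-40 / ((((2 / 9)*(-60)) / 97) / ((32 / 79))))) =-27255 / 776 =-35.12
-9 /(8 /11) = -99 /8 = -12.38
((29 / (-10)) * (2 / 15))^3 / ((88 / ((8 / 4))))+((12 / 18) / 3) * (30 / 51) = 40835387 / 315562500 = 0.13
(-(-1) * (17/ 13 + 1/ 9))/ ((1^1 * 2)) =83/ 117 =0.71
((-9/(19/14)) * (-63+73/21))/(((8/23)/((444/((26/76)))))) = 19147500/13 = 1472884.62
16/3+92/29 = 740/87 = 8.51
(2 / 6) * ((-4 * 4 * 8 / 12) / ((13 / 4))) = -128 / 117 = -1.09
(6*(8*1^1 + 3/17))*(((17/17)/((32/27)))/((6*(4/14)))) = 24.15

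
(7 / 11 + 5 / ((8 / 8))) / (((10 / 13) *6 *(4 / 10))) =403 / 132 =3.05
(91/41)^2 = 8281/1681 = 4.93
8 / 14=4 / 7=0.57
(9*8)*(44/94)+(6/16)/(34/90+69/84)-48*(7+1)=-49709793/142034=-349.99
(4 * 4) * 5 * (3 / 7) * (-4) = -960 / 7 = -137.14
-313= -313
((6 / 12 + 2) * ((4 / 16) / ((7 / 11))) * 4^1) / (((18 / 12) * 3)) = 55 / 63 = 0.87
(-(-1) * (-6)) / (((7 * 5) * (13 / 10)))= -12 / 91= -0.13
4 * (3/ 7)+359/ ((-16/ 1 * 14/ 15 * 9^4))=838013/ 489888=1.71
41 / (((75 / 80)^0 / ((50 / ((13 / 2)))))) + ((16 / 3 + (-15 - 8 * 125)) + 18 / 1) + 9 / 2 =-52399 / 78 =-671.78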